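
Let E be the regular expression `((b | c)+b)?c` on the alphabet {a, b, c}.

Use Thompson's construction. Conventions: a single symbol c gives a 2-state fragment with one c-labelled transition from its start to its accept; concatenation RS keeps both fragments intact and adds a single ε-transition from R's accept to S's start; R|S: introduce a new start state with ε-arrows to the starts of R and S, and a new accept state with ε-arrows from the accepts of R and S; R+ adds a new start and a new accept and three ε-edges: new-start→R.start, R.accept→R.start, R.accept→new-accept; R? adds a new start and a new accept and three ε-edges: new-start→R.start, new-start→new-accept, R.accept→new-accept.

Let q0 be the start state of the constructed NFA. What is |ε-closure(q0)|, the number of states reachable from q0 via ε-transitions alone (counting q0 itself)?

7

Work bottom-up. For each fragment F, track |ε-closure(F.start)| and whether F's accept lies in that closure (i.e. whether F accepts ε). A single-symbol fragment has closure size 1 and does not accept ε.
  b | c : C = 1 + 1 + 1 = 3 (the new accept is not ε-reachable since no branch accepts ε)
  (b | c)+ : new start ε-reaches only the body's start; the new accept needs a symbol first: C = 1 + 3 = 4
  (b | c)+b : C equals the left operand's closure size = 4 (its accept is not ε-reachable, so the closure stops there)
  ((b | c)+b)? : new start has ε-edges to the inner start and to the new accept, so C = 2 + 4 = 6
  ((b | c)+b)?c : C = 6 + 1 = 7 (closure spills across the concat boundary because the left factor accepts ε)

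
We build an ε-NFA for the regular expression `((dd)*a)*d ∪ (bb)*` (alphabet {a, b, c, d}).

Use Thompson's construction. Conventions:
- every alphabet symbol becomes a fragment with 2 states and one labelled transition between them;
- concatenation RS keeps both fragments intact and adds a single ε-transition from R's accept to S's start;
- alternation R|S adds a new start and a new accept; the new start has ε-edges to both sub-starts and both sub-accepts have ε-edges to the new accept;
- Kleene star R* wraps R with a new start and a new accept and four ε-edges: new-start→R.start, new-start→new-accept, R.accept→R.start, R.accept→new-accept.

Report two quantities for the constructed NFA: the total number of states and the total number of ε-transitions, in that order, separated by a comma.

Bottom-up over the parse tree:
Each of the 6 symbol leaves contributes 2 states and 0 ε-transitions.
  dd → 4 states, 1 ε-transition
  (dd)* → 6 states, 5 ε-transitions
  (dd)*a → 8 states, 6 ε-transitions
  ((dd)*a)* → 10 states, 10 ε-transitions
  ((dd)*a)*d → 12 states, 11 ε-transitions
  bb → 4 states, 1 ε-transition
  (bb)* → 6 states, 5 ε-transitions
  ((dd)*a)*d ∪ (bb)* → 20 states, 20 ε-transitions

20, 20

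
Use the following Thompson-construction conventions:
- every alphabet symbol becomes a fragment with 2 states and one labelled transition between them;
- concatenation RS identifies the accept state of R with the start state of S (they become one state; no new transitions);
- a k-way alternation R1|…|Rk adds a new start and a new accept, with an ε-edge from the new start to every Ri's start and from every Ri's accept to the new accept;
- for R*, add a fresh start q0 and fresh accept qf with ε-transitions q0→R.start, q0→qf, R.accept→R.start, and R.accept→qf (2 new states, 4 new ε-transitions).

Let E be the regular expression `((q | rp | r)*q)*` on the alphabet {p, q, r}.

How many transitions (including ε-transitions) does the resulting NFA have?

19

Bottom-up over the parse tree:
Each of the 5 symbol leaves contributes 1 transition (1 symbol, 0 ε).
  rp → 2 transitions (2 symbol, 0 ε)
  q | rp | r → 10 transitions (4 symbol, 6 ε)
  (q | rp | r)* → 14 transitions (4 symbol, 10 ε)
  (q | rp | r)*q → 15 transitions (5 symbol, 10 ε)
  ((q | rp | r)*q)* → 19 transitions (5 symbol, 14 ε)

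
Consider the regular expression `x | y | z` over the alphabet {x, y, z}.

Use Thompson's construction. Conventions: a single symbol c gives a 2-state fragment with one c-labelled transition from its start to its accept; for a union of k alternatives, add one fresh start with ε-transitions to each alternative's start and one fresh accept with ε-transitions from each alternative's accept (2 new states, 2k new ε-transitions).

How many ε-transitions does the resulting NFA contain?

6

Bottom-up over the parse tree:
Each of the 3 symbol leaves contributes 0 ε-transitions.
  x | y | z — 6 ε-transitions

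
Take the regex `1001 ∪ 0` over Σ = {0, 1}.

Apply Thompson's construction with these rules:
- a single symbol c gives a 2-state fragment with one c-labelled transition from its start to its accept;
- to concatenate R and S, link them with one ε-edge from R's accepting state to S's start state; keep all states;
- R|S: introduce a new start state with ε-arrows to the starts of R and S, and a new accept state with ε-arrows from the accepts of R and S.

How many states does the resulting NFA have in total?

By structural recursion:
Each of the 5 symbol leaves contributes a 2-state fragment.
  1001 → 8 states
  1001 ∪ 0 → 12 states

12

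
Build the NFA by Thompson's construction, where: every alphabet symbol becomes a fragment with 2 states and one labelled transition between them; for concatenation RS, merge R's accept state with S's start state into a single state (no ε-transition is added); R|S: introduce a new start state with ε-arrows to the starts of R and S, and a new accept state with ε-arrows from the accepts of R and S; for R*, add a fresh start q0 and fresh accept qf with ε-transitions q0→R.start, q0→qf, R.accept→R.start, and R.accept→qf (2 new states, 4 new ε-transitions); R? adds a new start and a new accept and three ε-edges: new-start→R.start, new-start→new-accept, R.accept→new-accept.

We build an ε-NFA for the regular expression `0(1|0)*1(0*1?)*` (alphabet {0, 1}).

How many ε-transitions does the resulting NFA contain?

By structural recursion:
Each of the 6 symbol leaves contributes 0 ε-transitions.
  1|0 → 4 ε-transitions
  (1|0)* → 8 ε-transitions
  0* → 4 ε-transitions
  1? → 3 ε-transitions
  0*1? → 7 ε-transitions
  (0*1?)* → 11 ε-transitions
  0(1|0)*1(0*1?)* → 19 ε-transitions

19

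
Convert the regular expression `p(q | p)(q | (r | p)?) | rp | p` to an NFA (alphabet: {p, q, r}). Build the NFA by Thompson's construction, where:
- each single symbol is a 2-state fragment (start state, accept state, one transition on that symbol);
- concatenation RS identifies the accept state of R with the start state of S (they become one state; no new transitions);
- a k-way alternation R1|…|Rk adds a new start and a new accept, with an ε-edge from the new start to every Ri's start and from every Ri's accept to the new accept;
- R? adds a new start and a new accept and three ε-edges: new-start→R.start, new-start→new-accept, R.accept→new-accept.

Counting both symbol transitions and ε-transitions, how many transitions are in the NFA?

30

Building bottom-up:
Each of the 9 symbol leaves contributes 1 transition (1 symbol, 0 ε).
  q | p → 6 transitions (2 symbol, 4 ε)
  r | p → 6 transitions (2 symbol, 4 ε)
  (r | p)? → 9 transitions (2 symbol, 7 ε)
  q | (r | p)? → 14 transitions (3 symbol, 11 ε)
  p(q | p)(q | (r | p)?) → 21 transitions (6 symbol, 15 ε)
  rp → 2 transitions (2 symbol, 0 ε)
  p(q | p)(q | (r | p)?) | rp | p → 30 transitions (9 symbol, 21 ε)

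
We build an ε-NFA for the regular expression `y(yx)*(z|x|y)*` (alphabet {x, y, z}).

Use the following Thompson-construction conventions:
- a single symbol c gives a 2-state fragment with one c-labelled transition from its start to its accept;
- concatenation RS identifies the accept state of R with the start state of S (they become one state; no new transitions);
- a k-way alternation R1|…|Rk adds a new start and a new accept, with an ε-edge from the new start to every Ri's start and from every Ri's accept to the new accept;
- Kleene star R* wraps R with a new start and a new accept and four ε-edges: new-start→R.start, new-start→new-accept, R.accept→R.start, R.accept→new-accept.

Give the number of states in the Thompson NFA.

Per subexpression:
Each of the 6 symbol leaves contributes a 2-state fragment.
  yx → 3 states
  (yx)* → 5 states
  z|x|y → 8 states
  (z|x|y)* → 10 states
  y(yx)*(z|x|y)* → 15 states

15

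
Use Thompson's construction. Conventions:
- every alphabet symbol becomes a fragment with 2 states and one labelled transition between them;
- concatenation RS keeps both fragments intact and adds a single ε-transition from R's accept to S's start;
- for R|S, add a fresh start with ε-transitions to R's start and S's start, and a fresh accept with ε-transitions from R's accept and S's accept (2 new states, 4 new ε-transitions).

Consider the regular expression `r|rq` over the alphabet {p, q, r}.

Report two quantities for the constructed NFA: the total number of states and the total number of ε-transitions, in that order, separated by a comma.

8, 5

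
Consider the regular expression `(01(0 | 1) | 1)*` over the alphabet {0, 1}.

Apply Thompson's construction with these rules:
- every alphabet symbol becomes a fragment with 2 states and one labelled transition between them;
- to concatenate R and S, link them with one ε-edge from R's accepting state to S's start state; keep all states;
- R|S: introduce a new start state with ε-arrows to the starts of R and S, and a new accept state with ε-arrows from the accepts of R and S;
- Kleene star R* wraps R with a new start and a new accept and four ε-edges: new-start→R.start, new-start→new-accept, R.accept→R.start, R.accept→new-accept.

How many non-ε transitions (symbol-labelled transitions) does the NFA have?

Per subexpression:
Each of the 5 symbol leaves contributes exactly 1 symbol transition.
  0 | 1 — 2 symbol transitions
  01(0 | 1) — 4 symbol transitions
  01(0 | 1) | 1 — 5 symbol transitions
  (01(0 | 1) | 1)* — 5 symbol transitions

5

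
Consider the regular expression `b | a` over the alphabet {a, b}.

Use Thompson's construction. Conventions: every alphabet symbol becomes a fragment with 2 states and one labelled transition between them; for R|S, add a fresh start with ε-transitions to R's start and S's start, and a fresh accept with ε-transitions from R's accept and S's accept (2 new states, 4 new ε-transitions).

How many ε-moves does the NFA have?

4

Building bottom-up:
Each of the 2 symbol leaves contributes 0 ε-transitions.
  b | a : 4 ε-transitions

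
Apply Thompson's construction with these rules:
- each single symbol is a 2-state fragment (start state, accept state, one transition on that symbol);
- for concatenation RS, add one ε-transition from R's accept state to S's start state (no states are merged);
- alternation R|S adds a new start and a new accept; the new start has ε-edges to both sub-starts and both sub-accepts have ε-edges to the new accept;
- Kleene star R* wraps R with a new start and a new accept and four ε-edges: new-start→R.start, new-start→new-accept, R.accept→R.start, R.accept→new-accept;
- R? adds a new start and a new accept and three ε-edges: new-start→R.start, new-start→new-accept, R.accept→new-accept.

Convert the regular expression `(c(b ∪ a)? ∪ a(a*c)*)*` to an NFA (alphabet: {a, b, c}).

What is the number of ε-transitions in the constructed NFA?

Bottom-up over the parse tree:
Each of the 6 symbol leaves contributes 0 ε-transitions.
  b ∪ a — 4 ε-transitions
  (b ∪ a)? — 7 ε-transitions
  c(b ∪ a)? — 8 ε-transitions
  a* — 4 ε-transitions
  a*c — 5 ε-transitions
  (a*c)* — 9 ε-transitions
  a(a*c)* — 10 ε-transitions
  c(b ∪ a)? ∪ a(a*c)* — 22 ε-transitions
  (c(b ∪ a)? ∪ a(a*c)*)* — 26 ε-transitions

26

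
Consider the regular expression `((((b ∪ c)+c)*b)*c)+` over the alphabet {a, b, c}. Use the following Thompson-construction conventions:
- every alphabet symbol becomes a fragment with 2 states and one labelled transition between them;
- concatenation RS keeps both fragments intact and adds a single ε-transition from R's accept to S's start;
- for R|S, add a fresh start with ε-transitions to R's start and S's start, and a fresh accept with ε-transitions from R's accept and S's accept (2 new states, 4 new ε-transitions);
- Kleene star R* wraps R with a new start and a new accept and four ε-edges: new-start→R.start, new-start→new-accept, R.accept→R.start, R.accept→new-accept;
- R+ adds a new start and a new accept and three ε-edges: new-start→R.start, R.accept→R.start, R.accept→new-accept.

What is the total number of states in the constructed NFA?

20

Per subexpression:
Each of the 5 symbol leaves contributes a 2-state fragment.
  b ∪ c : 6 states
  (b ∪ c)+ : 8 states
  (b ∪ c)+c : 10 states
  ((b ∪ c)+c)* : 12 states
  ((b ∪ c)+c)*b : 14 states
  (((b ∪ c)+c)*b)* : 16 states
  (((b ∪ c)+c)*b)*c : 18 states
  ((((b ∪ c)+c)*b)*c)+ : 20 states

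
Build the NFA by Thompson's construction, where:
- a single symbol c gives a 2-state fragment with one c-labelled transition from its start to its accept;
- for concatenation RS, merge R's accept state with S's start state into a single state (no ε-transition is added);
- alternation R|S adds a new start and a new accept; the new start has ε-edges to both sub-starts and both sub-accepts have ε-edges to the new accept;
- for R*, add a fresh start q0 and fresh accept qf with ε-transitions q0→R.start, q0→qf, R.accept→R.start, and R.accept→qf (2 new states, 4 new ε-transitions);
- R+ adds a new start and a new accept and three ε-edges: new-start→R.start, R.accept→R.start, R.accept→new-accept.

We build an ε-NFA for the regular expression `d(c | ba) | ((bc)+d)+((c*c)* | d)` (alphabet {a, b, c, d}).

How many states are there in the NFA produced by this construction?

By structural recursion:
Each of the 10 symbol leaves contributes a 2-state fragment.
  ba = 3 states
  c | ba = 7 states
  d(c | ba) = 8 states
  bc = 3 states
  (bc)+ = 5 states
  (bc)+d = 6 states
  ((bc)+d)+ = 8 states
  c* = 4 states
  c*c = 5 states
  (c*c)* = 7 states
  (c*c)* | d = 11 states
  ((bc)+d)+((c*c)* | d) = 18 states
  d(c | ba) | ((bc)+d)+((c*c)* | d) = 28 states

28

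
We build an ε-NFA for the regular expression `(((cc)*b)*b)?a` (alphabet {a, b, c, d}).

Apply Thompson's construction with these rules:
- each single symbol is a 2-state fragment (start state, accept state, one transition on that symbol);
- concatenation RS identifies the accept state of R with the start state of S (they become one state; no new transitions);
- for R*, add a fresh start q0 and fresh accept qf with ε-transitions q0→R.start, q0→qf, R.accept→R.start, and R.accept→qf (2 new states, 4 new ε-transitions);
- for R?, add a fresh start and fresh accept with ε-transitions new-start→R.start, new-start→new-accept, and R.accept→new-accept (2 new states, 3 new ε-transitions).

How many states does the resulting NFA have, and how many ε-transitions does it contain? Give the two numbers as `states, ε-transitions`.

12, 11

Building bottom-up:
Each of the 5 symbol leaves contributes 2 states and 0 ε-transitions.
  cc : 3 states, 0 ε-transitions
  (cc)* : 5 states, 4 ε-transitions
  (cc)*b : 6 states, 4 ε-transitions
  ((cc)*b)* : 8 states, 8 ε-transitions
  ((cc)*b)*b : 9 states, 8 ε-transitions
  (((cc)*b)*b)? : 11 states, 11 ε-transitions
  (((cc)*b)*b)?a : 12 states, 11 ε-transitions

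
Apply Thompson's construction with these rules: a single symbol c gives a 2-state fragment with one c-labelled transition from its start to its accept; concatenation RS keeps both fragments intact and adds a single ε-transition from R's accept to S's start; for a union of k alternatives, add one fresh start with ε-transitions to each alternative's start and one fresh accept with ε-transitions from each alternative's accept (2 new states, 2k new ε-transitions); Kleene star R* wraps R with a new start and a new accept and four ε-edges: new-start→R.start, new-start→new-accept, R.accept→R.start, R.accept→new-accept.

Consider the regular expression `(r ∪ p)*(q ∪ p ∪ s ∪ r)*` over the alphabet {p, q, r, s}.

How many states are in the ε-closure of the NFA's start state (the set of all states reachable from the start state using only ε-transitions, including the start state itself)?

Let C(F) = |ε-closure(F.start)| within fragment F, and note whether F accepts ε. Symbol fragments have C = 1 and do not accept ε. Then:
  r ∪ p → new start ε-reaches every alternative's start; none of them accept ε, so the new accept is not reached: C = 1 + 1 + 1 = 3
  (r ∪ p)* → C = 1 (new start) + 3 (body) + 1 (new accept) = 5
  q ∪ p ∪ s ∪ r → C = 1 + 1 + 1 + 1 + 1 = 5 (the new accept is not ε-reachable since no branch accepts ε)
  (q ∪ p ∪ s ∪ r)* → C = 1 (new start) + 5 (body) + 1 (new accept) = 7
  (r ∪ p)*(q ∪ p ∪ s ∪ r)* → the left operand accepts ε, so the closure extends into the next operand (via the concat ε-link); C = 5 + 7 = 12

12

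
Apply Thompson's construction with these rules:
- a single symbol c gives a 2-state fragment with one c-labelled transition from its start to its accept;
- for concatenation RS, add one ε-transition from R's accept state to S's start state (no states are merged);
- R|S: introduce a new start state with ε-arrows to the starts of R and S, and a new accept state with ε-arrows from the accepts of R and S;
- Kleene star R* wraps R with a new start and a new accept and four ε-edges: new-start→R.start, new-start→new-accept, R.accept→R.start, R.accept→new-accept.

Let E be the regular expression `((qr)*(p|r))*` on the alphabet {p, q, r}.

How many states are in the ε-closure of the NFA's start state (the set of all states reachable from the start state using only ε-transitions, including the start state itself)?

Let C(F) = |ε-closure(F.start)| within fragment F, and note whether F accepts ε. Symbol fragments have C = 1 and do not accept ε. Then:
  qr — same as the first factor's closure: |ε-closure| = 1
  (qr)* — new start has ε-edges to the inner start and to the new accept, so |ε-closure| = 2 + 1 = 3
  p|r — new start ε-reaches every alternative's start; none of them accept ε, so the new accept is not reached: |ε-closure| = 1 + 1 + 1 = 3
  (qr)*(p|r) — the left operand accepts ε, so the closure extends into the next operand (via the concat ε-link); |ε-closure| = 3 + 3 = 6
  ((qr)*(p|r))* — new start has ε-edges to the inner start and to the new accept, so |ε-closure| = 2 + 6 = 8

8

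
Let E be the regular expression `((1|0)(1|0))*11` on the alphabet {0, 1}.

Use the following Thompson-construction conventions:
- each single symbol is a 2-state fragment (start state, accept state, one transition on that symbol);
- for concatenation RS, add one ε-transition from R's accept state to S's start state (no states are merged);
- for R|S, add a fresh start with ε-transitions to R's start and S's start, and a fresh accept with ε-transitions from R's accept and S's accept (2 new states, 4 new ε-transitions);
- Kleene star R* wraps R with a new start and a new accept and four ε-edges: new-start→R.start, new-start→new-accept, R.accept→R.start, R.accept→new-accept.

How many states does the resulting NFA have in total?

By structural recursion:
Each of the 6 symbol leaves contributes a 2-state fragment.
  1|0 = 6 states
  1|0 = 6 states
  (1|0)(1|0) = 12 states
  ((1|0)(1|0))* = 14 states
  ((1|0)(1|0))*11 = 18 states

18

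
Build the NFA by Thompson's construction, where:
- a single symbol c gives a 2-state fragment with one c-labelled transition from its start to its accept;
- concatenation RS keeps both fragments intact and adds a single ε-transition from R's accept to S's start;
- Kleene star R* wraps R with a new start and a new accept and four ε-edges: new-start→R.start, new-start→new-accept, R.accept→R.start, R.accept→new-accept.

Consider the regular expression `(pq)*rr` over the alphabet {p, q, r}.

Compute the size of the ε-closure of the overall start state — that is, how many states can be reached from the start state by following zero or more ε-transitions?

4

Compute the ε-closure size of each fragment's start state recursively; a symbol fragment's start has no outgoing ε-edge, so its closure is just itself (size 1).
  pq — C equals the left operand's closure size = 1 (its accept is not ε-reachable, so the closure stops there)
  (pq)* — C = 1 (new start) + 1 (body) + 1 (new accept) = 3
  (pq)*rr — C = 3 + 1 = 4 (closure spills across the concat boundary because the left factor accepts ε)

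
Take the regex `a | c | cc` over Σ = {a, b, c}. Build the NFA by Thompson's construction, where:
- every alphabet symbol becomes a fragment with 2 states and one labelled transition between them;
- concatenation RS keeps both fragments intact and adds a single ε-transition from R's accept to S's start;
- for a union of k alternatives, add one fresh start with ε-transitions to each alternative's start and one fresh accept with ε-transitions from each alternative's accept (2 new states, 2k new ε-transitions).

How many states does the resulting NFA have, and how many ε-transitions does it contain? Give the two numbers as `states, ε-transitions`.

10, 7

By structural recursion:
Each of the 4 symbol leaves contributes 2 states and 0 ε-transitions.
  cc → 4 states, 1 ε-transition
  a | c | cc → 10 states, 7 ε-transitions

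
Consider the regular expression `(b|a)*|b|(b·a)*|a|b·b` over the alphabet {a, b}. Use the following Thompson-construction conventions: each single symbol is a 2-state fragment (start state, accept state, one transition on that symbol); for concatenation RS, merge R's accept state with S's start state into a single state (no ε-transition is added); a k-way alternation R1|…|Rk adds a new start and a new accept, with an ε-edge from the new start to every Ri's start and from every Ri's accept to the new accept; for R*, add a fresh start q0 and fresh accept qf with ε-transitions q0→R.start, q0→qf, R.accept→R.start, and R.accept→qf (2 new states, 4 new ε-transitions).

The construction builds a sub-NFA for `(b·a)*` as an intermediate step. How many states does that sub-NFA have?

5

Fragment for `(b·a)*`:
Each of the 2 symbol leaves contributes a 2-state fragment.
  b·a = 3 states
  (b·a)* = 5 states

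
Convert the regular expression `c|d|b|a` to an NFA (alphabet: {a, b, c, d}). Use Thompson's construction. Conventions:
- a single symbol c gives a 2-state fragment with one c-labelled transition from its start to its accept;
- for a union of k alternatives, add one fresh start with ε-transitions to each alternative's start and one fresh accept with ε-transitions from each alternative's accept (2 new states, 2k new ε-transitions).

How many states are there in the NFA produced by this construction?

10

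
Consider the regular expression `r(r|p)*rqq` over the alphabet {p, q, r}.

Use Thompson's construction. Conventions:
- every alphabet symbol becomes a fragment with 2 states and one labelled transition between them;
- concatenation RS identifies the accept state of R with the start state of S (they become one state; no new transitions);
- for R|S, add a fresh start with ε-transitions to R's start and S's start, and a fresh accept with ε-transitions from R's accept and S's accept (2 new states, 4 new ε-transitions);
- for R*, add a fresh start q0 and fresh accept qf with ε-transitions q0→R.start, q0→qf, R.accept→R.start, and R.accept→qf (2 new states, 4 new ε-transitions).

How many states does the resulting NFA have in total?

12

By structural recursion:
Each of the 6 symbol leaves contributes a 2-state fragment.
  r|p : 6 states
  (r|p)* : 8 states
  r(r|p)*rqq : 12 states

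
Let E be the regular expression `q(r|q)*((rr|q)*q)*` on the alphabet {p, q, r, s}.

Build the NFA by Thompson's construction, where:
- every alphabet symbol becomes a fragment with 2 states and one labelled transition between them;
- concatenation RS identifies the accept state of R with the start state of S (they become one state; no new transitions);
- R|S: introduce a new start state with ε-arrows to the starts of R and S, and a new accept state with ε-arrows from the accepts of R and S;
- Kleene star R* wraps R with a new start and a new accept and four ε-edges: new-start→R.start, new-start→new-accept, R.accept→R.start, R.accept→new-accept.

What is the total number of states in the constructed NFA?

20

Building bottom-up:
Each of the 7 symbol leaves contributes a 2-state fragment.
  r|q → 6 states
  (r|q)* → 8 states
  rr → 3 states
  rr|q → 7 states
  (rr|q)* → 9 states
  (rr|q)*q → 10 states
  ((rr|q)*q)* → 12 states
  q(r|q)*((rr|q)*q)* → 20 states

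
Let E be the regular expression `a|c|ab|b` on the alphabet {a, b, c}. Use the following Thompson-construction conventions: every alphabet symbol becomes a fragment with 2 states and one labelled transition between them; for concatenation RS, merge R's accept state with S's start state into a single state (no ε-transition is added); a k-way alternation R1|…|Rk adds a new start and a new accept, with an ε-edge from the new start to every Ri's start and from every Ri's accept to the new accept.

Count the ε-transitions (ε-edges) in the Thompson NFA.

8

By structural recursion:
Each of the 5 symbol leaves contributes 0 ε-transitions.
  ab — 0 ε-transitions
  a|c|ab|b — 8 ε-transitions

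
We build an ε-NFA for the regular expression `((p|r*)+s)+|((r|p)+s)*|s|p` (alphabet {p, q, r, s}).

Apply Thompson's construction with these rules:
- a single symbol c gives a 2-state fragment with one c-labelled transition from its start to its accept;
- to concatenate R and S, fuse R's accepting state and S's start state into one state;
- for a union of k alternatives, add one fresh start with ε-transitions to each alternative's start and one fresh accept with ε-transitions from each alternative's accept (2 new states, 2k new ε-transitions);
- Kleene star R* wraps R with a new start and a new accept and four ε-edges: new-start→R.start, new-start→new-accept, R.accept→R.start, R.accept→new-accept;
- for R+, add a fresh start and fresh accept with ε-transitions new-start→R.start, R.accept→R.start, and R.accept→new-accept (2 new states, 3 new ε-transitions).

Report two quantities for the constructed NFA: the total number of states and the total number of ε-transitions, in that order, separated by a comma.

30, 33

Bottom-up over the parse tree:
Each of the 8 symbol leaves contributes 2 states and 0 ε-transitions.
  r* = 4 states, 4 ε-transitions
  p|r* = 8 states, 8 ε-transitions
  (p|r*)+ = 10 states, 11 ε-transitions
  (p|r*)+s = 11 states, 11 ε-transitions
  ((p|r*)+s)+ = 13 states, 14 ε-transitions
  r|p = 6 states, 4 ε-transitions
  (r|p)+ = 8 states, 7 ε-transitions
  (r|p)+s = 9 states, 7 ε-transitions
  ((r|p)+s)* = 11 states, 11 ε-transitions
  ((p|r*)+s)+|((r|p)+s)*|s|p = 30 states, 33 ε-transitions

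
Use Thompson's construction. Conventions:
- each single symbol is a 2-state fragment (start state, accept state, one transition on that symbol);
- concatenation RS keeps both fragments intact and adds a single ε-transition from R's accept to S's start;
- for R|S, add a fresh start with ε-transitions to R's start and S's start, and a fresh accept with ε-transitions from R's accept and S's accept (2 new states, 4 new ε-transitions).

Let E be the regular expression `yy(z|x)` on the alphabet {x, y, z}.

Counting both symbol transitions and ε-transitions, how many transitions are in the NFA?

10

Building bottom-up:
Each of the 4 symbol leaves contributes 1 transition (1 symbol, 0 ε).
  z|x — 6 transitions (2 symbol, 4 ε)
  yy(z|x) — 10 transitions (4 symbol, 6 ε)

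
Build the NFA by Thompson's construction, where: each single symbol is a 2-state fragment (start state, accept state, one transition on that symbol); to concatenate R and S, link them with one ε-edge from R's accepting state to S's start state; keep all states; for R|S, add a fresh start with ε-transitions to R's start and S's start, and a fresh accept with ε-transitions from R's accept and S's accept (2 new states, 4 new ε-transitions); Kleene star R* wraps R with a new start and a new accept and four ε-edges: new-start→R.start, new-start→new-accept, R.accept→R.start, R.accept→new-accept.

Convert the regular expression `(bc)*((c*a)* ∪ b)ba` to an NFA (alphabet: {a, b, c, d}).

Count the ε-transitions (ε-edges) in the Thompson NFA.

21

Recursing over subexpressions:
Each of the 7 symbol leaves contributes 0 ε-transitions.
  bc — 1 ε-transition
  (bc)* — 5 ε-transitions
  c* — 4 ε-transitions
  c*a — 5 ε-transitions
  (c*a)* — 9 ε-transitions
  (c*a)* ∪ b — 13 ε-transitions
  (bc)*((c*a)* ∪ b)ba — 21 ε-transitions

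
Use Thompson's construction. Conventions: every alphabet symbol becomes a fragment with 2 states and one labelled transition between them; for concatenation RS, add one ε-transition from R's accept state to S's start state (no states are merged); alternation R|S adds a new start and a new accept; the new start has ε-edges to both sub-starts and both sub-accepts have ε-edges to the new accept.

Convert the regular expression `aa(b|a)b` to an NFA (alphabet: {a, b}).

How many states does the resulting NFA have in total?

12

By structural recursion:
Each of the 5 symbol leaves contributes a 2-state fragment.
  b|a = 6 states
  aa(b|a)b = 12 states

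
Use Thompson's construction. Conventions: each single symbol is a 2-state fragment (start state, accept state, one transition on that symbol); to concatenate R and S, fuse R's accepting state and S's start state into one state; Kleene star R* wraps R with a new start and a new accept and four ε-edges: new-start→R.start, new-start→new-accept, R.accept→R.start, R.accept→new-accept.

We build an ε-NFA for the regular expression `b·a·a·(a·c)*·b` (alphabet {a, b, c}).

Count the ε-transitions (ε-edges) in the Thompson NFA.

4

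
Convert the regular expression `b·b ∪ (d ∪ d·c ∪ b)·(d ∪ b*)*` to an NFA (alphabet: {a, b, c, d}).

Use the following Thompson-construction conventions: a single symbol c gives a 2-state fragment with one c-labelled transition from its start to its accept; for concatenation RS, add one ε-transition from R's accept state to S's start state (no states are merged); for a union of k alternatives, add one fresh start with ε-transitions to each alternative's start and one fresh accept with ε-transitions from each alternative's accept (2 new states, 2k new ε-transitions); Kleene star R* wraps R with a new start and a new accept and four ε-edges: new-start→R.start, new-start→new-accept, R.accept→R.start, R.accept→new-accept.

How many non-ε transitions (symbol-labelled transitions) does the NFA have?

8

Recursing over subexpressions:
Each of the 8 symbol leaves contributes exactly 1 symbol transition.
  b·b → 2 symbol transitions
  d·c → 2 symbol transitions
  d ∪ d·c ∪ b → 4 symbol transitions
  b* → 1 symbol transition
  d ∪ b* → 2 symbol transitions
  (d ∪ b*)* → 2 symbol transitions
  (d ∪ d·c ∪ b)·(d ∪ b*)* → 6 symbol transitions
  b·b ∪ (d ∪ d·c ∪ b)·(d ∪ b*)* → 8 symbol transitions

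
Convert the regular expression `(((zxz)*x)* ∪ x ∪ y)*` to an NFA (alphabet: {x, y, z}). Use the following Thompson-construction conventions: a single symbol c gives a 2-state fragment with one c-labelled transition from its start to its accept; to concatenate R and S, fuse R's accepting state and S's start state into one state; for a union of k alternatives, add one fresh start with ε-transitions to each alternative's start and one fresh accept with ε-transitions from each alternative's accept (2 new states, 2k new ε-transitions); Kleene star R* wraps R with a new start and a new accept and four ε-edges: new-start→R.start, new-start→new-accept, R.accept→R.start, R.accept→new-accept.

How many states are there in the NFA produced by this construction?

17

Building bottom-up:
Each of the 6 symbol leaves contributes a 2-state fragment.
  zxz — 4 states
  (zxz)* — 6 states
  (zxz)*x — 7 states
  ((zxz)*x)* — 9 states
  ((zxz)*x)* ∪ x ∪ y — 15 states
  (((zxz)*x)* ∪ x ∪ y)* — 17 states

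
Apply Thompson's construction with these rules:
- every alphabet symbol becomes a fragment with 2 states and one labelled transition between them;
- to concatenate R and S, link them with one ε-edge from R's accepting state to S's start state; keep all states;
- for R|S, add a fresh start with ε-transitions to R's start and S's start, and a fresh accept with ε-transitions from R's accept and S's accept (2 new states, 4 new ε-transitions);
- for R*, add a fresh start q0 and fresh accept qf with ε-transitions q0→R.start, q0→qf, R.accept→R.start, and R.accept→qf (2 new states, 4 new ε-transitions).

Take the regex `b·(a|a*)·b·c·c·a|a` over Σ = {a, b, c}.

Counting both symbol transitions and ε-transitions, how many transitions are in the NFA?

25

Recursing over subexpressions:
Each of the 8 symbol leaves contributes 1 transition (1 symbol, 0 ε).
  a* = 5 transitions (1 symbol, 4 ε)
  a|a* = 10 transitions (2 symbol, 8 ε)
  b·(a|a*)·b·c·c·a = 20 transitions (7 symbol, 13 ε)
  b·(a|a*)·b·c·c·a|a = 25 transitions (8 symbol, 17 ε)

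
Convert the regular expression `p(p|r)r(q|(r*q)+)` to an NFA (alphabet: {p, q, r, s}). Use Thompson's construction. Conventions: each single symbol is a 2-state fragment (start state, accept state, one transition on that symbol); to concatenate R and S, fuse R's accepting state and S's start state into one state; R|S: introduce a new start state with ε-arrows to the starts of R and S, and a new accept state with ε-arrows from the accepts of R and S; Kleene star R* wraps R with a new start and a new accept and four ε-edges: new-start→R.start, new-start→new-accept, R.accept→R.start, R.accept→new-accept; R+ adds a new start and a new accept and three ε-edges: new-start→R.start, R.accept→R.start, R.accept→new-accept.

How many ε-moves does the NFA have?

15

Recursing over subexpressions:
Each of the 7 symbol leaves contributes 0 ε-transitions.
  p|r : 4 ε-transitions
  r* : 4 ε-transitions
  r*q : 4 ε-transitions
  (r*q)+ : 7 ε-transitions
  q|(r*q)+ : 11 ε-transitions
  p(p|r)r(q|(r*q)+) : 15 ε-transitions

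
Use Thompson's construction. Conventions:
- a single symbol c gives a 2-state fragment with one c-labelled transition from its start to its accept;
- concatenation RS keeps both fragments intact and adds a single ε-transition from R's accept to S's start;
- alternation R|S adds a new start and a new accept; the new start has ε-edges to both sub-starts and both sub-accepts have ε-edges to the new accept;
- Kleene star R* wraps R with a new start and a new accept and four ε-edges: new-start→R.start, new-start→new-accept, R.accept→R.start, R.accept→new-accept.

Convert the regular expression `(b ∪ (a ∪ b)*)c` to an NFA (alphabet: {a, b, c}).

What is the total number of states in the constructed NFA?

14

Per subexpression:
Each of the 4 symbol leaves contributes a 2-state fragment.
  a ∪ b → 6 states
  (a ∪ b)* → 8 states
  b ∪ (a ∪ b)* → 12 states
  (b ∪ (a ∪ b)*)c → 14 states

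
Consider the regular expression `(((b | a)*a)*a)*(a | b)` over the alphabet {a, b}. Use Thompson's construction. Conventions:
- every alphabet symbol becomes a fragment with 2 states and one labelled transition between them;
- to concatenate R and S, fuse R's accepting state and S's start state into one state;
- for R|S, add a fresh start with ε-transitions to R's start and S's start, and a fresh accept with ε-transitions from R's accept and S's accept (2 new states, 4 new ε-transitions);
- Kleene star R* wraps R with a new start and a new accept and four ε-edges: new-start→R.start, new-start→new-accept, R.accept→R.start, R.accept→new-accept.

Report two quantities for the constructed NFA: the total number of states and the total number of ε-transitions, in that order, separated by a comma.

Bottom-up over the parse tree:
Each of the 6 symbol leaves contributes 2 states and 0 ε-transitions.
  b | a → 6 states, 4 ε-transitions
  (b | a)* → 8 states, 8 ε-transitions
  (b | a)*a → 9 states, 8 ε-transitions
  ((b | a)*a)* → 11 states, 12 ε-transitions
  ((b | a)*a)*a → 12 states, 12 ε-transitions
  (((b | a)*a)*a)* → 14 states, 16 ε-transitions
  a | b → 6 states, 4 ε-transitions
  (((b | a)*a)*a)*(a | b) → 19 states, 20 ε-transitions

19, 20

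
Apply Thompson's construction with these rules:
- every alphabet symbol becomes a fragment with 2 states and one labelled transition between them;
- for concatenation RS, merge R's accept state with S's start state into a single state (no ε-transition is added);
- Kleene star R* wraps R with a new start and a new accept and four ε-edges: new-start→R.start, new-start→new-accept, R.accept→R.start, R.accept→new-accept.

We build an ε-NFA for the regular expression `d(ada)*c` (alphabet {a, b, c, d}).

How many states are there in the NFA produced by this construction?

Bottom-up over the parse tree:
Each of the 5 symbol leaves contributes a 2-state fragment.
  ada : 4 states
  (ada)* : 6 states
  d(ada)*c : 8 states

8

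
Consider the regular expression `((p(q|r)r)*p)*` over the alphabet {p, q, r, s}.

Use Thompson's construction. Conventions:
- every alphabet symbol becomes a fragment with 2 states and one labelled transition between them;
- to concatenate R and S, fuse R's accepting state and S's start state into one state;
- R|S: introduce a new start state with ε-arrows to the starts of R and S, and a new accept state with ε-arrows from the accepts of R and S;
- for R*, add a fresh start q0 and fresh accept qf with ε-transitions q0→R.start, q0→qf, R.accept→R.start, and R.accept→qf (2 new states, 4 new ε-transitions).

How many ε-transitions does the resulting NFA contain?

Per subexpression:
Each of the 5 symbol leaves contributes 0 ε-transitions.
  q|r : 4 ε-transitions
  p(q|r)r : 4 ε-transitions
  (p(q|r)r)* : 8 ε-transitions
  (p(q|r)r)*p : 8 ε-transitions
  ((p(q|r)r)*p)* : 12 ε-transitions

12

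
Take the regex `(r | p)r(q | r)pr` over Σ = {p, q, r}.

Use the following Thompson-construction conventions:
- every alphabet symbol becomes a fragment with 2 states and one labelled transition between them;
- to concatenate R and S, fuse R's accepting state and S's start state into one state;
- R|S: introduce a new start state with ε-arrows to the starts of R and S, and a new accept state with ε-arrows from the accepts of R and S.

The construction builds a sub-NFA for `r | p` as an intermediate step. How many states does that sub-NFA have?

Fragment for `r | p`:
Each of the 2 symbol leaves contributes a 2-state fragment.
  r | p → 6 states

6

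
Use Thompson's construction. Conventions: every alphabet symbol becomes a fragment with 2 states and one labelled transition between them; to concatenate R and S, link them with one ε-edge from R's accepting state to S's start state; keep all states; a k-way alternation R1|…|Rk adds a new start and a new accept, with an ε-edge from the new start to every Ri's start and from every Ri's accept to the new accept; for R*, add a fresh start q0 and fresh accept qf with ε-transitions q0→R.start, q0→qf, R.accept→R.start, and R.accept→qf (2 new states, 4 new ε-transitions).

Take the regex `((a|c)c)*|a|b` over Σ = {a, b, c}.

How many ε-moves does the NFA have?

15

By structural recursion:
Each of the 5 symbol leaves contributes 0 ε-transitions.
  a|c — 4 ε-transitions
  (a|c)c — 5 ε-transitions
  ((a|c)c)* — 9 ε-transitions
  ((a|c)c)*|a|b — 15 ε-transitions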